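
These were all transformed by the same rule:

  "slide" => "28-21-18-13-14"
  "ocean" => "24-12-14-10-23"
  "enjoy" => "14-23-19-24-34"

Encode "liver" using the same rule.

The number is (letter's place in the alphabet, a=1) + 9.
For liver: l=12→21, i=9→18, v=22→31, e=5→14, r=18→27.

21-18-31-14-27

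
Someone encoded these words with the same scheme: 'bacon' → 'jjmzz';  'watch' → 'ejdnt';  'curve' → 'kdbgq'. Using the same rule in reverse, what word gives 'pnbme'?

In bacon: b→j is +8, a→j is +9, c→m is +10, o→z is +11 — the shift increases by 1 each position. The shift increases by 1 at each position, starting from +8: 8, 9, 10, ….
Reversing it on pnbme: p−8=h, n−9=e, b−10=r, m−11=b, e−12=s.

herbs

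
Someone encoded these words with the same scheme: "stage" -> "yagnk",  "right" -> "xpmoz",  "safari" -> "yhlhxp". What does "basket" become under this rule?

Shifts by position in stage: pos 0: s→y (+6), pos 1: t→a (+7), pos 2: a→g (+6), pos 3: g→n (+7) — repeating every 2. A repeating key of period 2 is used — shifts +6, +7 over and over.
Applying it to basket: b+6=h, a+7=h, s+6=y, k+7=r, e+6=k, t+7=a.

hhyrka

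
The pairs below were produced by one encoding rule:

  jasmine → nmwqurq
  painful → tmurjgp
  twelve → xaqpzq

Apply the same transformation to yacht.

The shift depends on letter class: consonant j→n is +4, but vowel a→m is +12. Vowels shift forward by 12 and consonants shift forward by 4.
Applying it to yacht: y(cons)+4=c, a(vowel)+12=m, c(cons)+4=g, h(cons)+4=l, t(cons)+4=x.

cmglx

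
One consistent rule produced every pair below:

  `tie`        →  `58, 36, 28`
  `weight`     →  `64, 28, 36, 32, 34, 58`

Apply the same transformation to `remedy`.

54, 28, 44, 28, 26, 68

t(#20)→58 and i(#9)→36: differences scale by 2, so n = 2·pos + 18. Each letter becomes 2×(its alphabet position, a=1..z=26) + 18.
For remedy: r=18→54, e=5→28, m=13→44, e=5→28, d=4→26, y=25→68.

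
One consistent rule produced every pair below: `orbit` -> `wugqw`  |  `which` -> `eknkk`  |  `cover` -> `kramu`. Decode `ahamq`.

Shifts by position in orbit: pos 0: o→w (+8), pos 1: r→u (+3), pos 2: b→g (+5), pos 3: i→q (+8), pos 4: t→w (+3) — repeating every 3. It's a Vigenère-style cipher with numeric key [8,3,5]: position i shifts by key[i mod 3].
Decoding ahamq: a−8=s, h−3=e, a−5=v, m−8=e, q−3=n.

seven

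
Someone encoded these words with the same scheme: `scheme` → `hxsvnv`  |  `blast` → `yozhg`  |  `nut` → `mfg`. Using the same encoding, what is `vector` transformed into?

Each pair mirrors across the alphabet (s↔h, c↔x, h↔s): positions sum to 25. Letters are reflected about the middle of the alphabet (position → 25−position): Atbash.
Applying it to vector: v↔e, e↔v, c↔x, t↔g, o↔l, r↔i.

evxgli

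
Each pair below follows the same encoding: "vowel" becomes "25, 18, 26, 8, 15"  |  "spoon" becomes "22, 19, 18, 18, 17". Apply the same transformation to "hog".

v is letter #22 and maps to 25: an offset of 3. Each letter is replaced by its alphabet position (a=1..z=26) + 3.
Applying it to hog: h=8→11, o=15→18, g=7→10.

11, 18, 10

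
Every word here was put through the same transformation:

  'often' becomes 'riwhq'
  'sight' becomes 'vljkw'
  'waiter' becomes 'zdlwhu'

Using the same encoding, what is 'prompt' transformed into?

surpsw

Each letter is shifted forward by 3 in the alphabet (a Caesar shift of +3).
On prompt: p+3=s, r+3=u, o+3=r, m+3=p, p+3=s, t+3=w.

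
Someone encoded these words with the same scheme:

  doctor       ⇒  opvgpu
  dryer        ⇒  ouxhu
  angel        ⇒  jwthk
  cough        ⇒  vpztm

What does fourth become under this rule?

apzugm

d(3)→o(14) and o(14)→p(15) fit y≡19x+9 (mod 26); the inverse of 19 mod 26 is 11. Each letter's alphabet position (a=0..z=25) is mapped through 19·x+9 mod 26 — an affine cipher.
On fourth: f(5)→19·5+9≡0=a; o(14)→19·14+9≡15=p; u(20)→19·20+9≡25=z; r(17)→19·17+9≡20=u; t(19)→19·19+9≡6=g; h(7)→19·7+9≡12=m (all mod 26).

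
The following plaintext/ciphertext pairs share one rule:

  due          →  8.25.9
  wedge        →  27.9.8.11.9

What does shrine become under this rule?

d is letter #4 and maps to 8: an offset of 4. Each letter is replaced by its alphabet position (a=1..z=26) + 4.
For shrine: s=19→23, h=8→12, r=18→22, i=9→13, n=14→18, e=5→9.

23.12.22.13.18.9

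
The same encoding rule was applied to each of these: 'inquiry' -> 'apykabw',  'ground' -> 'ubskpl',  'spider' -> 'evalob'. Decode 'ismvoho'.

i(8)→a(0) and n(13)→p(15) fit y≡3x+2 (mod 26); the inverse of 3 mod 26 is 9. This is an affine cipher: with a=0,…,z=25, each position x becomes (3x+2) mod 26.
Undoing it on ismvoho: i(8)→9·(8−2)≡2=c; s(18)→9·(18−2)≡14=o; m(12)→9·(12−2)≡12=m; v(21)→9·(21−2)≡15=p; o(14)→9·(14−2)≡4=e; h(7)→9·(7−2)≡19=t; o(14)→9·(14−2)≡4=e (all mod 26).

compete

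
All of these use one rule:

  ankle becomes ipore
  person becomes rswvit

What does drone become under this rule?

irsvh

The output letters match the input read backwards, each shifted +4: ankle reversed is elkna. Read the word backwards and shift each letter +4.
Applying it to drone: reverse → enord; then shift: e+4=i, n+4=r, o+4=s, r+4=v, d+4=h.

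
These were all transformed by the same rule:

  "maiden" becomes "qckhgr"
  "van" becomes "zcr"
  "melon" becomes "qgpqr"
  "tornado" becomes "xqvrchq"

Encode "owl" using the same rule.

qap

The shift depends on letter class: consonant m→q is +4, but vowel a→c is +2. The rule splits by letter class: vowels +2, consonants +4.
Applying it to owl: o(vowel)+2=q, w(cons)+4=a, l(cons)+4=p.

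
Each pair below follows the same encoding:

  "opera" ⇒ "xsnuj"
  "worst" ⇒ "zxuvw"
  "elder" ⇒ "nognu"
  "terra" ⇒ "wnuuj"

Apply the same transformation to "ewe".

The shift depends on letter class: consonant p→s is +3, but vowel o→x is +9. Two shifts are in play — +9 for a/e/i/o/u, +3 for every other letter.
Applying it to ewe: e(vowel)+9=n, w(cons)+3=z, e(vowel)+9=n.

nzn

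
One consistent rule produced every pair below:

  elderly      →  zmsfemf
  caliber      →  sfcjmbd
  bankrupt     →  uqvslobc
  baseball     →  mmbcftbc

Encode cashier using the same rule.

sfjitbd

The output letters match the input read backwards, each shifted +1: elderly reversed is ylredle. Read the word backwards and shift each letter +1.
Applying it to cashier: reverse → reihsac; then shift: r+1=s, e+1=f, i+1=j, h+1=i, s+1=t, a+1=b, c+1=d.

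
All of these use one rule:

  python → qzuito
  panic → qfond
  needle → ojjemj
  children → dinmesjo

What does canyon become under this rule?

The shift depends on letter class: consonant p→q is +1, but vowel o→t is +5. Two shifts are in play — +5 for a/e/i/o/u, +1 for every other letter.
On canyon: c(cons)+1=d, a(vowel)+5=f, n(cons)+1=o, y(cons)+1=z, o(vowel)+5=t, n(cons)+1=o.

dfozto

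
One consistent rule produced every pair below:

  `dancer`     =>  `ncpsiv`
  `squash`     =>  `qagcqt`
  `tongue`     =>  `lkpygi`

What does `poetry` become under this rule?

fkilvm

d(3)→n(13) and a(0)→c(2) fit y≡21x+2 (mod 26); the inverse of 21 mod 26 is 5. Each letter's alphabet position (a=0..z=25) is mapped through 21·x+2 mod 26 — an affine cipher.
On poetry: p(15)→21·15+2≡5=f; o(14)→21·14+2≡10=k; e(4)→21·4+2≡8=i; t(19)→21·19+2≡11=l; r(17)→21·17+2≡21=v; y(24)→21·24+2≡12=m (all mod 26).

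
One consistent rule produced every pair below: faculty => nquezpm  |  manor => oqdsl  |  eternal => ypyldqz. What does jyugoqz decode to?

decimal

f(5)→n(13) and a(0)→q(16) fit y≡15x+16 (mod 26); the inverse of 15 mod 26 is 7. This is an affine cipher: with a=0,…,z=25, each position x becomes (15x+16) mod 26.
Undoing it on jyugoqz: j(9)→7·(9−16)≡3=d; y(24)→7·(24−16)≡4=e; u(20)→7·(20−16)≡2=c; g(6)→7·(6−16)≡8=i; o(14)→7·(14−16)≡12=m; q(16)→7·(16−16)≡0=a; z(25)→7·(25−16)≡11=l (all mod 26).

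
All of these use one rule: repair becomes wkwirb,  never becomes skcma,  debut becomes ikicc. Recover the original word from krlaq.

In repair: r→w is +5, e→k is +6, p→w is +7, a→i is +8 — the shift increases by 1 each position. Each letter shifts forward by (position + 5), i.e. 5, 6, 7, … — the shift grows by one for each successive letter.
Undoing it on krlaq: k−5=f, r−6=l, l−7=e, a−8=s, q−9=h.

flesh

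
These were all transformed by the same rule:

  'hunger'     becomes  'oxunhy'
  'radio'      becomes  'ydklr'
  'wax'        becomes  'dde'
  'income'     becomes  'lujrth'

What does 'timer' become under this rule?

The shift depends on letter class: consonant h→o is +7, but vowel u→x is +3. Vowels shift forward by 3 and consonants shift forward by 7.
On timer: t(cons)+7=a, i(vowel)+3=l, m(cons)+7=t, e(vowel)+3=h, r(cons)+7=y.

althy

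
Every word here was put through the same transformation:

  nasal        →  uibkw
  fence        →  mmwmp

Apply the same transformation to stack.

zbjmv

In nasal: n→u is +7, a→i is +8, s→b is +9, a→k is +10 — the shift increases by 1 each position. Letter i (0-indexed) is shifted by i+7, so successive shifts are 7, 8, 9, ….
On stack: s+7=z, t+8=b, a+9=j, c+10=m, k+11=v.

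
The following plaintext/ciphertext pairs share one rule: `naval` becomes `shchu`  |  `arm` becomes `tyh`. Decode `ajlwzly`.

The output letters match the input read backwards, each shifted +7: naval reversed is lavan. The word is reversed, then every letter is shifted forward by 7.
Decoding ajlwzly: shift back: a−7=t, j−7=c, l−7=e, w−7=p, z−7=s, l−7=e, y−7=r → tcepser; then reverse → respect.

respect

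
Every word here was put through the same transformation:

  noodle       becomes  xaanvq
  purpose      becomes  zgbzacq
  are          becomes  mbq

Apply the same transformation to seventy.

The shift depends on letter class: consonant n→x is +10, but vowel o→a is +12. Two shifts are in play — +12 for a/e/i/o/u, +10 for every other letter.
On seventy: s(cons)+10=c, e(vowel)+12=q, v(cons)+10=f, e(vowel)+12=q, n(cons)+10=x, t(cons)+10=d, y(cons)+10=i.

cqfqxdi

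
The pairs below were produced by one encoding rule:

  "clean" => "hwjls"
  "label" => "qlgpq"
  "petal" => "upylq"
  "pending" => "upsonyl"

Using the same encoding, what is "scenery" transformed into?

The shifts repeat in a cycle of length 2: positions 0,1,… shift by +5, +11, then the pattern repeats.
Applying it to scenery: s+5=x, c+11=n, e+5=j, n+11=y, e+5=j, r+11=c, y+5=d.

xnjyjcd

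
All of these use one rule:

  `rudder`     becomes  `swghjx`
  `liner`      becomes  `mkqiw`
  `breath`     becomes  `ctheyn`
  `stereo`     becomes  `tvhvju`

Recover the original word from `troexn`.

splash

Each letter shifts forward by (position + 1), i.e. 1, 2, 3, … — the shift grows by one for each successive letter.
Decoding troexn: t−1=s, r−2=p, o−3=l, e−4=a, x−5=s, n−6=h.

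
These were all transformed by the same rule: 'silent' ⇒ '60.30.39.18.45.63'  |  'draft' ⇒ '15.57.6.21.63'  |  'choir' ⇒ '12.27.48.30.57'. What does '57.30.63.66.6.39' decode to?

s(#19)→60 and i(#9)→30: differences scale by 3, so n = 3·pos + 3. Each letter becomes 3×(its alphabet position, a=1..z=26) + 3.
Undoing it on 57.30.63.66.6.39: 57→(57−3)÷3=18=r, 30→(30−3)÷3=9=i, 63→(63−3)÷3=20=t, 66→(66−3)÷3=21=u, 6→(6−3)÷3=1=a, 39→(39−3)÷3=12=l.

ritual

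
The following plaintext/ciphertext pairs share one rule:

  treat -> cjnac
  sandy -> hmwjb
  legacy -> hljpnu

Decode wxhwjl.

canyon

Two steps: reverse the string, then apply a Caesar shift of +9.
Reversing it on wxhwjl: shift back: w−9=n, x−9=o, h−9=y, w−9=n, j−9=a, l−9=c → noynac; then reverse → canyon.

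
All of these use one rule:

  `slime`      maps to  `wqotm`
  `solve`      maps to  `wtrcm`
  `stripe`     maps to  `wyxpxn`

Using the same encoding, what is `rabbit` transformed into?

vfhiqc

In slime: s→w is +4, l→q is +5, i→o is +6, m→t is +7 — the shift increases by 1 each position. Letter i (0-indexed) is shifted by i+4, so successive shifts are 4, 5, 6, ….
Applying it to rabbit: r+4=v, a+5=f, b+6=h, b+7=i, i+8=q, t+9=c.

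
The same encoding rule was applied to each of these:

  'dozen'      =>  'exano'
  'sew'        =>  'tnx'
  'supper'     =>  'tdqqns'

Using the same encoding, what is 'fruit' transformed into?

gsdru

The shift depends on letter class: consonant d→e is +1, but vowel o→x is +9. The rule splits by letter class: vowels +9, consonants +1.
For fruit: f(cons)+1=g, r(cons)+1=s, u(vowel)+9=d, i(vowel)+9=r, t(cons)+1=u.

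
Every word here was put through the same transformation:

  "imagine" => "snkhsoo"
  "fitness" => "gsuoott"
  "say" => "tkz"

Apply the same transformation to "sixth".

The shift depends on letter class: consonant m→n is +1, but vowel i→s is +10. Two shifts are in play — +10 for a/e/i/o/u, +1 for every other letter.
For sixth: s(cons)+1=t, i(vowel)+10=s, x(cons)+1=y, t(cons)+1=u, h(cons)+1=i.

tsyui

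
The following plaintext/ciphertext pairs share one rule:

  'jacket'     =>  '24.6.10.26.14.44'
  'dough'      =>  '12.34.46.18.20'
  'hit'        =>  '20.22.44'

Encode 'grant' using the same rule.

j(#10)→24 and a(#1)→6: differences scale by 2, so n = 2·pos + 4. With a=1..z=26, the number is 2·pos + 4.
Applying it to grant: g=7→18, r=18→40, a=1→6, n=14→32, t=20→44.

18.40.6.32.44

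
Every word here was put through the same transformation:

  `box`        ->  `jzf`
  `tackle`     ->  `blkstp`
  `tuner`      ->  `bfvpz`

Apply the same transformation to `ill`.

ttt

Two shifts are in play — +11 for a/e/i/o/u, +8 for every other letter.
Applying it to ill: i(vowel)+11=t, l(cons)+8=t, l(cons)+8=t.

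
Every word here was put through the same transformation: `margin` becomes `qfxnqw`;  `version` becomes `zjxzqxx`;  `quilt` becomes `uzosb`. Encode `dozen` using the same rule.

htflv

Each letter shifts forward by (position + 4), i.e. 4, 5, 6, … — the shift grows by one for each successive letter.
Applying it to dozen: d+4=h, o+5=t, z+6=f, e+7=l, n+8=v.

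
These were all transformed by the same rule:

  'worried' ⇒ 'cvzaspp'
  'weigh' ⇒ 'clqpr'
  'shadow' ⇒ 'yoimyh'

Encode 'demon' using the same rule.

jluxx

Letter i (0-indexed) is shifted by i+6, so successive shifts are 6, 7, 8, ….
Applying it to demon: d+6=j, e+7=l, m+8=u, o+9=x, n+10=x.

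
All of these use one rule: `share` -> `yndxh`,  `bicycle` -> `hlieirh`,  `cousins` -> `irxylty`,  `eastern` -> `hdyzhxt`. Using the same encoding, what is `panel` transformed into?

vdthr

The shift depends on letter class: consonant s→y is +6, but vowel a→d is +3. Vowels shift forward by 3 and consonants shift forward by 6.
For panel: p(cons)+6=v, a(vowel)+3=d, n(cons)+6=t, e(vowel)+3=h, l(cons)+6=r.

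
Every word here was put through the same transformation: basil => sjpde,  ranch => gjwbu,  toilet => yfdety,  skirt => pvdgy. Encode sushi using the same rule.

This is an affine cipher: with a=0,…,z=25, each position x becomes (9x+9) mod 26.
Applying it to sushi: s(18)→9·18+9≡15=p; u(20)→9·20+9≡7=h; s(18)→9·18+9≡15=p; h(7)→9·7+9≡20=u; i(8)→9·8+9≡3=d (all mod 26).

phpud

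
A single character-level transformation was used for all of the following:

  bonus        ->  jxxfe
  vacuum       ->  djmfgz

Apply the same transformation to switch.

Letter i (0-indexed) is shifted by i+8, so successive shifts are 8, 9, 10, ….
For switch: s+8=a, w+9=f, i+10=s, t+11=e, c+12=o, h+13=u.

afseou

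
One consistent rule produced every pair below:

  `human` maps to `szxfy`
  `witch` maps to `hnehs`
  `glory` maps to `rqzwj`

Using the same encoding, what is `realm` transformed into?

It's a Vigenère-style cipher with numeric key [11,5]: position i shifts by key[i mod 2].
Applying it to realm: r+11=c, e+5=j, a+11=l, l+5=q, m+11=x.

cjlqx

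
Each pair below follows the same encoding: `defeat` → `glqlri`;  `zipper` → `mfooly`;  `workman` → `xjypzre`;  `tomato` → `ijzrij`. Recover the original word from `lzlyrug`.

This is an affine cipher: with a=0,…,z=25, each position x becomes (5x+17) mod 26.
Reversing it on lzlyrug: l(11)→21·(11−17)≡4=e; z(25)→21·(25−17)≡12=m; l(11)→21·(11−17)≡4=e; y(24)→21·(24−17)≡17=r; r(17)→21·(17−17)≡0=a; u(20)→21·(20−17)≡11=l; g(6)→21·(6−17)≡3=d (all mod 26).

emerald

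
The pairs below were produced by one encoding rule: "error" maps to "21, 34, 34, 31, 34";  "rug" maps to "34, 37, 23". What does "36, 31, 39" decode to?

e is letter #5 and maps to 21: an offset of 16. The number is (letter's place in the alphabet, a=1) + 16.
Undoing it on 36, 31, 39: 36→(36−16)÷1=20=t, 31→(31−16)÷1=15=o, 39→(39−16)÷1=23=w.

tow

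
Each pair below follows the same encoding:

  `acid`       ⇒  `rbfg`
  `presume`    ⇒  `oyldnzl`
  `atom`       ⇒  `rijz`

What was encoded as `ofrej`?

piano

a(0)→r(17) and c(2)→b(1) fit y≡5x+17 (mod 26); the inverse of 5 mod 26 is 21. Each letter's alphabet position (a=0..z=25) is mapped through 5·x+17 mod 26 — an affine cipher.
Decoding ofrej: o(14)→21·(14−17)≡15=p; f(5)→21·(5−17)≡8=i; r(17)→21·(17−17)≡0=a; e(4)→21·(4−17)≡13=n; j(9)→21·(9−17)≡14=o (all mod 26).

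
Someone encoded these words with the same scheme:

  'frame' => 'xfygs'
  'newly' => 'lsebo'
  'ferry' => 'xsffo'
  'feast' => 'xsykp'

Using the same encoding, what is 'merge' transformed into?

gsfcs

Each letter's alphabet position (a=0..z=25) is mapped through 5·x+24 mod 26 — an affine cipher.
On merge: m(12)→5·12+24≡6=g; e(4)→5·4+24≡18=s; r(17)→5·17+24≡5=f; g(6)→5·6+24≡2=c; e(4)→5·4+24≡18=s (all mod 26).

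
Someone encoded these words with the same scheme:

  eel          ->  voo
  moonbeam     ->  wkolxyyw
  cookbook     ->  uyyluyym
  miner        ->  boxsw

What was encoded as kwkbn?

drama

Read the word backwards and shift each letter +10.
Reversing it on kwkbn: shift back: k−10=a, w−10=m, k−10=a, b−10=r, n−10=d → amard; then reverse → drama.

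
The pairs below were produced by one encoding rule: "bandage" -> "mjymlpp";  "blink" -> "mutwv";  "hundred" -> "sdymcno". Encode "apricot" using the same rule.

Shifts by position in bandage: pos 0: b→m (+11), pos 1: a→j (+9), pos 2: n→y (+11), pos 3: d→m (+9) — repeating every 2. A repeating key of period 2 is used — shifts +11, +9 over and over.
For apricot: a+11=l, p+9=y, r+11=c, i+9=r, c+11=n, o+9=x, t+11=e.

lycrnxe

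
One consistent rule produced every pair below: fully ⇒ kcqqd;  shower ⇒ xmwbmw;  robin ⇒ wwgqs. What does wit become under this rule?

Vowels shift forward by 8 and consonants shift forward by 5.
For wit: w(cons)+5=b, i(vowel)+8=q, t(cons)+5=y.

bqy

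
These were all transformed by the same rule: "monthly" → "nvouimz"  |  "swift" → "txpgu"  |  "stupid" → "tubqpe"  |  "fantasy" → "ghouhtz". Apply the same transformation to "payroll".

The shift depends on letter class: consonant m→n is +1, but vowel o→v is +7. Two shifts are in play — +7 for a/e/i/o/u, +1 for every other letter.
On payroll: p(cons)+1=q, a(vowel)+7=h, y(cons)+1=z, r(cons)+1=s, o(vowel)+7=v, l(cons)+1=m, l(cons)+1=m.

qhzsvmm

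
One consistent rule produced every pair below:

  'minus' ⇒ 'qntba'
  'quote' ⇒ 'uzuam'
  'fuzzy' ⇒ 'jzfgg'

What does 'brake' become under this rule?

fwgrm

Letter i (0-indexed) is shifted by i+4, so successive shifts are 4, 5, 6, ….
Applying it to brake: b+4=f, r+5=w, a+6=g, k+7=r, e+8=m.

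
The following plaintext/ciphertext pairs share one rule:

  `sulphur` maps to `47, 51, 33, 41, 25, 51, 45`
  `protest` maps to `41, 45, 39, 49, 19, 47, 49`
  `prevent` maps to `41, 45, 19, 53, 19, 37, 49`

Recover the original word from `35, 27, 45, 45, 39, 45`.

mirror

s(#19)→47 and u(#21)→51: differences scale by 2, so n = 2·pos + 9. With a=1..z=26, the number is 2·pos + 9.
Undoing it on 35, 27, 45, 45, 39, 45: 35→(35−9)÷2=13=m, 27→(27−9)÷2=9=i, 45→(45−9)÷2=18=r, 45→(45−9)÷2=18=r, 39→(39−9)÷2=15=o, 45→(45−9)÷2=18=r.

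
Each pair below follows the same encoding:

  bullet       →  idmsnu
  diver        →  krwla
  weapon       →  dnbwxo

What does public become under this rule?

wdcsrd

Shifts by position in bullet: pos 0: b→i (+7), pos 1: u→d (+9), pos 2: l→m (+1), pos 3: l→s (+7), pos 4: e→n (+9), pos 5: t→u (+1) — repeating every 3. The shifts repeat in a cycle of length 3: positions 0,1,… shift by +7, +9, +1, then the pattern repeats.
Applying it to public: p+7=w, u+9=d, b+1=c, l+7=s, i+9=r, c+1=d.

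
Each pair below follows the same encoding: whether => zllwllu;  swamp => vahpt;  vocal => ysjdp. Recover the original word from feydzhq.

Shifts by position in whether: pos 0: w→z (+3), pos 1: h→l (+4), pos 2: e→l (+7), pos 3: t→w (+3), pos 4: h→l (+4), pos 5: e→l (+7) — repeating every 3. A repeating key of period 3 is used — shifts +3, +4, +7 over and over.
Undoing it on feydzhq: f−3=c, e−4=a, y−7=r, d−3=a, z−4=v, h−7=a, q−3=n.

caravan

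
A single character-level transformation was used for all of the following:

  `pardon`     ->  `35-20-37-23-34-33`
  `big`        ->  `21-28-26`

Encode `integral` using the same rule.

28-33-39-24-26-37-20-31

Each letter is replaced by its alphabet position (a=1..z=26) + 19.
On integral: i=9→28, n=14→33, t=20→39, e=5→24, g=7→26, r=18→37, a=1→20, l=12→31.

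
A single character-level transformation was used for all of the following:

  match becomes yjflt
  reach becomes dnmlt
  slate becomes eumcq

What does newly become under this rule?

zniuk

Shifts by position in match: pos 0: m→y (+12), pos 1: a→j (+9), pos 2: t→f (+12), pos 3: c→l (+9) — repeating every 2. The shifts repeat in a cycle of length 2: positions 0,1,… shift by +12, +9, then the pattern repeats.
Applying it to newly: n+12=z, e+9=n, w+12=i, l+9=u, y+12=k.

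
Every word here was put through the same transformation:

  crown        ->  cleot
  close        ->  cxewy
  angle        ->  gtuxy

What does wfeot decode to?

shown

c(2)→c(2) and r(17)→l(11) fit y≡11x+6 (mod 26); the inverse of 11 mod 26 is 19. Each letter's alphabet position (a=0..z=25) is mapped through 11·x+6 mod 26 — an affine cipher.
Decoding wfeot: w(22)→19·(22−6)≡18=s; f(5)→19·(5−6)≡7=h; e(4)→19·(4−6)≡14=o; o(14)→19·(14−6)≡22=w; t(19)→19·(19−6)≡13=n (all mod 26).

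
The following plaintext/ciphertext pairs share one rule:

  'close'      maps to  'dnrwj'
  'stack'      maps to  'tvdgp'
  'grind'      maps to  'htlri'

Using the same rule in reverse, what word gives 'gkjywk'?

figure

In close: c→d is +1, l→n is +2, o→r is +3, s→w is +4 — the shift increases by 1 each position. The shift increases by 1 at each position, starting from +1: 1, 2, 3, ….
Reversing it on gkjywk: g−1=f, k−2=i, j−3=g, y−4=u, w−5=r, k−6=e.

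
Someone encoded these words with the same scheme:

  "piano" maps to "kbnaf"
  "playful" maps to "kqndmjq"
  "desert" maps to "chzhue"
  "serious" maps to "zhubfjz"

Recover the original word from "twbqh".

p(15)→k(10) and i(8)→b(1) fit y≡5x+13 (mod 26); the inverse of 5 mod 26 is 21. Treating letters as 0–25, the rule is x ↦ 5x + 13 (mod 26).
Undoing it on twbqh: t(19)→21·(19−13)≡22=w; w(22)→21·(22−13)≡7=h; b(1)→21·(1−13)≡8=i; q(16)→21·(16−13)≡11=l; h(7)→21·(7−13)≡4=e (all mod 26).

while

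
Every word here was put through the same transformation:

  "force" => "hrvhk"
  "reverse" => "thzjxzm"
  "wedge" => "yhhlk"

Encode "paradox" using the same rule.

rdvfjvf

Letter i (0-indexed) is shifted by i+2, so successive shifts are 2, 3, 4, ….
On paradox: p+2=r, a+3=d, r+4=v, a+5=f, d+6=j, o+7=v, x+8=f.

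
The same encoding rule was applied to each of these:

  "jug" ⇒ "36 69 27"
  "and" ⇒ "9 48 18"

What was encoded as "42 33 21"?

lie

j(#10)→36 and u(#21)→69: differences scale by 3, so n = 3·pos + 6. The formula is n = 3×(alphabet index, a=1) + 6.
Decoding 42 33 21: 42→(42−6)÷3=12=l, 33→(33−6)÷3=9=i, 21→(21−6)÷3=5=e.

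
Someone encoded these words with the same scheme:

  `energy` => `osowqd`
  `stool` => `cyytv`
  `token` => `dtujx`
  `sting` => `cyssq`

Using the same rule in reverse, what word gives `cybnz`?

strip

The shifts repeat in a cycle of length 2: positions 0,1,… shift by +10, +5, then the pattern repeats.
Undoing it on cybnz: c−10=s, y−5=t, b−10=r, n−5=i, z−10=p.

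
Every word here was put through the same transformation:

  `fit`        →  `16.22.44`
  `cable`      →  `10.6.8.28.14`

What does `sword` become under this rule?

42.50.34.40.12

f(#6)→16 and i(#9)→22: differences scale by 2, so n = 2·pos + 4. Each letter becomes 2×(its alphabet position, a=1..z=26) + 4.
For sword: s=19→42, w=23→50, o=15→34, r=18→40, d=4→12.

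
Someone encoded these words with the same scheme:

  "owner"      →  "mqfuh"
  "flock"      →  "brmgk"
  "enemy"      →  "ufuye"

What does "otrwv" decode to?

split

o(14)→m(12) and w(22)→q(16) fit y≡7x+18 (mod 26); the inverse of 7 mod 26 is 15. Each letter's alphabet position (a=0..z=25) is mapped through 7·x+18 mod 26 — an affine cipher.
Decoding otrwv: o(14)→15·(14−18)≡18=s; t(19)→15·(19−18)≡15=p; r(17)→15·(17−18)≡11=l; w(22)→15·(22−18)≡8=i; v(21)→15·(21−18)≡19=t (all mod 26).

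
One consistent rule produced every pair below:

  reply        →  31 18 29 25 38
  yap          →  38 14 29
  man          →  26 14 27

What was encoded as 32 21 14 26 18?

The number is (letter's place in the alphabet, a=1) + 13.
Decoding 32 21 14 26 18: 32→(32−13)÷1=19=s, 21→(21−13)÷1=8=h, 14→(14−13)÷1=1=a, 26→(26−13)÷1=13=m, 18→(18−13)÷1=5=e.

shame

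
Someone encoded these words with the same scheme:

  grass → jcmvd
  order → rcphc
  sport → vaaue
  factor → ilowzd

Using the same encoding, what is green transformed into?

It's a Vigenère-style cipher with numeric key [3,11,12]: position i shifts by key[i mod 3].
For green: g+3=j, r+11=c, e+12=q, e+3=h, n+11=y.

jcqhy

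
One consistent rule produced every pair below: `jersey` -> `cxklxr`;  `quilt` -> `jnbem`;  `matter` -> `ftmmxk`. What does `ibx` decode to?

Compare letters: j→c is +19, e→x is +19, r→k is +19 — a constant shift. Every letter moves 19 places later in the alphabet, wrapping around z→a.
Reversing it on ibx: i−19=p, b−19=i, x−19=e.

pie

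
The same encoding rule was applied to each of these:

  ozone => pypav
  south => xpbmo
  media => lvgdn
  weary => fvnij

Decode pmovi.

other

o(14)→p(15) and z(25)→y(24) fit y≡15x+13 (mod 26); the inverse of 15 mod 26 is 7. This is an affine cipher: with a=0,…,z=25, each position x becomes (15x+13) mod 26.
Decoding pmovi: p(15)→7·(15−13)≡14=o; m(12)→7·(12−13)≡19=t; o(14)→7·(14−13)≡7=h; v(21)→7·(21−13)≡4=e; i(8)→7·(8−13)≡17=r (all mod 26).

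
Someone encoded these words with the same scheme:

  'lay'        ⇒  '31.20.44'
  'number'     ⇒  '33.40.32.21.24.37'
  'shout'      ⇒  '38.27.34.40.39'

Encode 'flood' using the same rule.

25.31.34.34.23

l is letter #12 and maps to 31: an offset of 19. Letters become their 1-based position plus 19 (so a→20, b→21, …).
For flood: f=6→25, l=12→31, o=15→34, o=15→34, d=4→23.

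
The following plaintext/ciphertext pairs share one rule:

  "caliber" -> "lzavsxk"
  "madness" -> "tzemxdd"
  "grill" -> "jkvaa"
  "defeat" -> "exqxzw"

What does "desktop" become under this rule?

c(2)→l(11) and a(0)→z(25) fit y≡19x+25 (mod 26); the inverse of 19 mod 26 is 11. Each letter's alphabet position (a=0..z=25) is mapped through 19·x+25 mod 26 — an affine cipher.
For desktop: d(3)→19·3+25≡4=e; e(4)→19·4+25≡23=x; s(18)→19·18+25≡3=d; k(10)→19·10+25≡7=h; t(19)→19·19+25≡22=w; o(14)→19·14+25≡5=f; p(15)→19·15+25≡24=y (all mod 26).

exdhwfy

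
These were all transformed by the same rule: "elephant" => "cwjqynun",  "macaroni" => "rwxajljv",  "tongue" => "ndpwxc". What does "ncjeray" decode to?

The output letters match the input read backwards, each shifted +9: elephant reversed is tnahpele. The word is reversed, then every letter is shifted forward by 9.
Undoing it on ncjeray: shift back: n−9=e, c−9=t, j−9=a, e−9=v, r−9=i, a−9=r, y−9=p → etavirp; then reverse → private.

private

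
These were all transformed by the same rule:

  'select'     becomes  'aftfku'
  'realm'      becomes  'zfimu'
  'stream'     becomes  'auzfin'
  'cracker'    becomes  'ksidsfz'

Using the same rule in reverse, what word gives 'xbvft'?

Shifts by position in select: pos 0: s→a (+8), pos 1: e→f (+1), pos 2: l→t (+8), pos 3: e→f (+1) — repeating every 2. A repeating key of period 2 is used — shifts +8, +1 over and over.
Undoing it on xbvft: x−8=p, b−1=a, v−8=n, f−1=e, t−8=l.

panel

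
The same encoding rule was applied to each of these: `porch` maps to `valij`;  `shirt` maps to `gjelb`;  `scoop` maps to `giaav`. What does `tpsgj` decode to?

flash

p(15)→v(21) and o(14)→a(0) fit y≡21x+18 (mod 26); the inverse of 21 mod 26 is 5. Treating letters as 0–25, the rule is x ↦ 21x + 18 (mod 26).
Decoding tpsgj: t(19)→5·(19−18)≡5=f; p(15)→5·(15−18)≡11=l; s(18)→5·(18−18)≡0=a; g(6)→5·(6−18)≡18=s; j(9)→5·(9−18)≡7=h (all mod 26).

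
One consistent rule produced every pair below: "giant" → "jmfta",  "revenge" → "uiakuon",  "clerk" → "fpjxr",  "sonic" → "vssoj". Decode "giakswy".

develop

In giant: g→j is +3, i→m is +4, a→f is +5, n→t is +6 — the shift increases by 1 each position. Letter i (0-indexed) is shifted by i+3, so successive shifts are 3, 4, 5, ….
Decoding giakswy: g−3=d, i−4=e, a−5=v, k−6=e, s−7=l, w−8=o, y−9=p.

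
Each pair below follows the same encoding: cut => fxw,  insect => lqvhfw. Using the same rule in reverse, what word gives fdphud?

camera

Every letter moves 3 places later in the alphabet, wrapping around z→a.
Reversing it on fdphud: f−3=c, d−3=a, p−3=m, h−3=e, u−3=r, d−3=a.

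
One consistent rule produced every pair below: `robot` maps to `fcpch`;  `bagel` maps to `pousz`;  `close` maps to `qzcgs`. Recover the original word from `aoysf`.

Compare letters: r→f is +14, o→c is +14, b→p is +14 — a constant shift. Each letter is shifted forward by 14 in the alphabet (a Caesar shift of +14).
Reversing it on aoysf: a−14=m, o−14=a, y−14=k, s−14=e, f−14=r.

maker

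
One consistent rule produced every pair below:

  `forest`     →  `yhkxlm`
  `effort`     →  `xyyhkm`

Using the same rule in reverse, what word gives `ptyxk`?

Compare letters: f→y is +19, o→h is +19, r→k is +19 — a constant shift. This is a Caesar cipher with shift 19.
Decoding ptyxk: p−19=w, t−19=a, y−19=f, x−19=e, k−19=r.

wafer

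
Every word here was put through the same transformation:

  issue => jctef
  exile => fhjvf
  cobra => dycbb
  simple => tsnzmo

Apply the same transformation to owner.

pgoos

It's a Vigenère-style cipher with numeric key [1,10]: position i shifts by key[i mod 2].
For owner: o+1=p, w+10=g, n+1=o, e+10=o, r+1=s.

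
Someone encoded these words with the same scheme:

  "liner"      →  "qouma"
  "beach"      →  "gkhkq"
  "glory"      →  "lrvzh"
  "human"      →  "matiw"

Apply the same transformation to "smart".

xshzc

Each letter shifts forward by (position + 5), i.e. 5, 6, 7, … — the shift grows by one for each successive letter.
Applying it to smart: s+5=x, m+6=s, a+7=h, r+8=z, t+9=c.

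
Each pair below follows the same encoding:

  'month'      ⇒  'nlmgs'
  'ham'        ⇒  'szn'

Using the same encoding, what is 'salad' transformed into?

Each pair mirrors across the alphabet (m↔n, o↔l, n↔m): positions sum to 25. Letters are reflected about the middle of the alphabet (position → 25−position): Atbash.
For salad: s↔h, a↔z, l↔o, a↔z, d↔w.

hzozw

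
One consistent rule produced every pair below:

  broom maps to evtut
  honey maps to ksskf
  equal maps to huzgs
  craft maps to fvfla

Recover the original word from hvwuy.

In broom: b→e is +3, r→v is +4, o→t is +5, o→u is +6 — the shift increases by 1 each position. Letter i (0-indexed) is shifted by i+3, so successive shifts are 3, 4, 5, ….
Undoing it on hvwuy: h−3=e, v−4=r, w−5=r, u−6=o, y−7=r.

error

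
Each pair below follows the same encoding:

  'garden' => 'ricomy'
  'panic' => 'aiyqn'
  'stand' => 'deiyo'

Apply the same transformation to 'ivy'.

Vowels shift forward by 8 and consonants shift forward by 11.
On ivy: i(vowel)+8=q, v(cons)+11=g, y(cons)+11=j.

qgj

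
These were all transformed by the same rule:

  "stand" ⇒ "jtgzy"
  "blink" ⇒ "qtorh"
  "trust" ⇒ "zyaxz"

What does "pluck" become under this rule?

qiarv

Two steps: reverse the string, then apply a Caesar shift of +6.
On pluck: reverse → kculp; then shift: k+6=q, c+6=i, u+6=a, l+6=r, p+6=v.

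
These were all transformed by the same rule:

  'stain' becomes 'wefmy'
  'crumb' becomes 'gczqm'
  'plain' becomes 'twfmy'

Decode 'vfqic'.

ruler

Shifts by position in stain: pos 0: s→w (+4), pos 1: t→e (+11), pos 2: a→f (+5), pos 3: i→m (+4), pos 4: n→y (+11) — repeating every 3. The shifts repeat in a cycle of length 3: positions 0,1,… shift by +4, +11, +5, then the pattern repeats.
Decoding vfqic: v−4=r, f−11=u, q−5=l, i−4=e, c−11=r.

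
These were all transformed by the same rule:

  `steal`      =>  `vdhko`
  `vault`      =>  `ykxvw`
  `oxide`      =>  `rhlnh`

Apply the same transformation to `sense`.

voqch

It's a Vigenère-style cipher with numeric key [3,10]: position i shifts by key[i mod 2].
For sense: s+3=v, e+10=o, n+3=q, s+10=c, e+3=h.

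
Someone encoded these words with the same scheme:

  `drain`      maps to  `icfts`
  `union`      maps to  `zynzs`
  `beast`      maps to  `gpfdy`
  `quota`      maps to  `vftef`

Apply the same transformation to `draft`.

icfqy

Shifts by position in drain: pos 0: d→i (+5), pos 1: r→c (+11), pos 2: a→f (+5), pos 3: i→t (+11) — repeating every 2. The shifts repeat in a cycle of length 2: positions 0,1,… shift by +5, +11, then the pattern repeats.
Applying it to draft: d+5=i, r+11=c, a+5=f, f+11=q, t+5=y.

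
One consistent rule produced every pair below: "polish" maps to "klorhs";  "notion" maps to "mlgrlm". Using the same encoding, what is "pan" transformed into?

kzm

Each pair mirrors across the alphabet (p↔k, o↔l, l↔o): positions sum to 25. Each letter is replaced by its mirror in the alphabet: a↔z, b↔y, c↔x, and so on (the Atbash cipher).
On pan: p↔k, a↔z, n↔m.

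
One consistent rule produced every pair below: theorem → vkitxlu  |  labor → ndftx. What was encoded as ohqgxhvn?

membrane

In theorem: t→v is +2, h→k is +3, e→i is +4, o→t is +5 — the shift increases by 1 each position. Letter i (0-indexed) is shifted by i+2, so successive shifts are 2, 3, 4, ….
Reversing it on ohqgxhvn: o−2=m, h−3=e, q−4=m, g−5=b, x−6=r, h−7=a, v−8=n, n−9=e.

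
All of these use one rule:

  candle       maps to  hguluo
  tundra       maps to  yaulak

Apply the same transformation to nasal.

sgziu

Letter i (0-indexed) is shifted by i+5, so successive shifts are 5, 6, 7, ….
On nasal: n+5=s, a+6=g, s+7=z, a+8=i, l+9=u.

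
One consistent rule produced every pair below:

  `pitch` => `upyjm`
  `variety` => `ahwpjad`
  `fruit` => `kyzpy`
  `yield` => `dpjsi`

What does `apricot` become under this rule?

fwwphvy

Shifts by position in pitch: pos 0: p→u (+5), pos 1: i→p (+7), pos 2: t→y (+5), pos 3: c→j (+7) — repeating every 2. It's a Vigenère-style cipher with numeric key [5,7]: position i shifts by key[i mod 2].
On apricot: a+5=f, p+7=w, r+5=w, i+7=p, c+5=h, o+7=v, t+5=y.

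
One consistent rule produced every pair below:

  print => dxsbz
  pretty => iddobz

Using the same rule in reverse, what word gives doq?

get

The output letters match the input read backwards, each shifted +10: print reversed is tnirp. Read the word backwards and shift each letter +10.
Decoding doq: shift back: d−10=t, o−10=e, q−10=g → teg; then reverse → get.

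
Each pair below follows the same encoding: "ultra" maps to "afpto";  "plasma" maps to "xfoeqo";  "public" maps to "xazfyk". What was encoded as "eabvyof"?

This is an affine cipher: with a=0,…,z=25, each position x becomes (11x+14) mod 26.
Reversing it on eabvyof: e(4)→19·(4−14)≡18=s; a(0)→19·(0−14)≡20=u; b(1)→19·(1−14)≡13=n; v(21)→19·(21−14)≡3=d; y(24)→19·(24−14)≡8=i; o(14)→19·(14−14)≡0=a; f(5)→19·(5−14)≡11=l (all mod 26).

sundial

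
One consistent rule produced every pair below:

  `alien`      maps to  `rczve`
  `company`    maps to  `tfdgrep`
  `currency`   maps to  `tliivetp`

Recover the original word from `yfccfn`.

hollow

Each letter is shifted forward by 17 in the alphabet (a Caesar shift of +17).
Reversing it on yfccfn: y−17=h, f−17=o, c−17=l, c−17=l, f−17=o, n−17=w.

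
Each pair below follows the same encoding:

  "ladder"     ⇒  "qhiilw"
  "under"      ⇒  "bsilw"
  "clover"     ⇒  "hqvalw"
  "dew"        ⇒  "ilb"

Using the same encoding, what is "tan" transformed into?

The shift depends on letter class: consonant l→q is +5, but vowel a→h is +7. Two shifts are in play — +7 for a/e/i/o/u, +5 for every other letter.
Applying it to tan: t(cons)+5=y, a(vowel)+7=h, n(cons)+5=s.

yhs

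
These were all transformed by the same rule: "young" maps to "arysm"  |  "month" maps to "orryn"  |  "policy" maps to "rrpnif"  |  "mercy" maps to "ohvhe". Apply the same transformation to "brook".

dustq

In young: y→a is +2, o→r is +3, u→y is +4, n→s is +5 — the shift increases by 1 each position. Each letter shifts forward by (position + 2), i.e. 2, 3, 4, … — the shift grows by one for each successive letter.
Applying it to brook: b+2=d, r+3=u, o+4=s, o+5=t, k+6=q.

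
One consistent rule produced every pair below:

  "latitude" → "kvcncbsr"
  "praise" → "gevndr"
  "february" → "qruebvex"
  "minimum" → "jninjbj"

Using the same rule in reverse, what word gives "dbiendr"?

sunrise

l(11)→k(10) and a(0)→v(21) fit y≡25x+21 (mod 26); the inverse of 25 mod 26 is 25. This is an affine cipher: with a=0,…,z=25, each position x becomes (25x+21) mod 26.
Reversing it on dbiendr: d(3)→25·(3−21)≡18=s; b(1)→25·(1−21)≡20=u; i(8)→25·(8−21)≡13=n; e(4)→25·(4−21)≡17=r; n(13)→25·(13−21)≡8=i; d(3)→25·(3−21)≡18=s; r(17)→25·(17−21)≡4=e (all mod 26).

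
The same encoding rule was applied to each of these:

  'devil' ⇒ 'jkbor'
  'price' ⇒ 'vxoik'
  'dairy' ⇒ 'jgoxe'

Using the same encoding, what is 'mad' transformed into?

sgj

Each letter is shifted forward by 6 in the alphabet (a Caesar shift of +6).
Applying it to mad: m+6=s, a+6=g, d+6=j.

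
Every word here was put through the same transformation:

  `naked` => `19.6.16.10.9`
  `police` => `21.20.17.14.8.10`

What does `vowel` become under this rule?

27.20.28.10.17

The number is (letter's place in the alphabet, a=1) + 5.
On vowel: v=22→27, o=15→20, w=23→28, e=5→10, l=12→17.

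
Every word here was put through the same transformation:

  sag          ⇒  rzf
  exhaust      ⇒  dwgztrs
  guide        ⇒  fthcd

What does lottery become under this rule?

knssdqx

Compare letters: s→r is +25, a→z is +25, g→f is +25 — a constant shift. It's a constant shift of +25 (ROT25).
On lottery: l+25=k, o+25=n, t+25=s, t+25=s, e+25=d, r+25=q, y+25=x.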